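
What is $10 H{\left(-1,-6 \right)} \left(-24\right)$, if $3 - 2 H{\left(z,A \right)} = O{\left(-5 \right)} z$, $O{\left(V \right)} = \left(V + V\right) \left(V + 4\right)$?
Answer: $-1560$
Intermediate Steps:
$O{\left(V \right)} = 2 V \left(4 + V\right)$
$H{\left(z,A \right)} = \frac{3}{2} - 5 z$ ($H{\left(z,A \right)} = \frac{3}{2} - \frac{2 \left(-5\right) \left(4 - 5\right) z}{2} = \frac{3}{2} - \frac{2 \left(-5\right) \left(-1\right) z}{2} = \frac{3}{2} - \frac{10 z}{2} = \frac{3}{2} - 5 z$)
$10 H{\left(-1,-6 \right)} \left(-24\right) = 10 \left(\frac{3}{2} - -5\right) \left(-24\right) = 10 \left(\frac{3}{2} + 5\right) \left(-24\right) = 10 \cdot \frac{13}{2} \left(-24\right) = 65 \left(-24\right) = -1560$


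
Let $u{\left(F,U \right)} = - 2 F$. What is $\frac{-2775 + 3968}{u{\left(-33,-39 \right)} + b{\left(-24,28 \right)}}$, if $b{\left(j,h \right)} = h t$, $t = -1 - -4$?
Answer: $\frac{1193}{150} \approx 7.9533$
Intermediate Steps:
$t = 3$ ($t = -1 + 4 = 3$)
$b{\left(j,h \right)} = 3 h$ ($b{\left(j,h \right)} = h 3 = 3 h$)
$\frac{-2775 + 3968}{u{\left(-33,-39 \right)} + b{\left(-24,28 \right)}} = \frac{-2775 + 3968}{\left(-2\right) \left(-33\right) + 3 \cdot 28} = \frac{1193}{66 + 84} = \frac{1193}{150}$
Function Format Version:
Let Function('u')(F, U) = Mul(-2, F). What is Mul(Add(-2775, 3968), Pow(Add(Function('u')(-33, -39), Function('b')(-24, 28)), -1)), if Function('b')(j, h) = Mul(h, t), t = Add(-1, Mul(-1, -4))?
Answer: Rational(1193, 150) ≈ 7.9533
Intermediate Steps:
t = 3 (t = Add(-1, 4) = 3)
Function('b')(j, h) = Mul(3, h) (Function('b')(j, h) = Mul(h, 3) = Mul(3, h))
Mul(Add(-2775, 3968), Pow(Add(Function('u')(-33, -39), Function('b')(-24, 28)), -1)) = Mul(Add(-2775, 3968), Pow(Add(Mul(-2, -33), Mul(3, 28)), -1)) = Mul(1193, Pow(Add(66, 84), -1)) = Mul(1193, Pow(150, -1)) = Mul(1193, Rational(1, 150)) = Rational(1193, 150)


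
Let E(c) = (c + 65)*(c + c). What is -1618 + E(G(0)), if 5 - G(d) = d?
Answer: -918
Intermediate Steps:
G(d) = 5 - d
E(c) = 2*c*(65 + c) (E(c) = (65 + c)*(2*c) = 2*c*(65 + c))
-1618 + E(G(0)) = -1618 + 2*(5 - 1*0)*(65 + (5 - 1*0)) = -1618 + 2*(5 + 0)*(65 + (5 + 0)) = -1618 + 2*5*(65 + 5) = -1618 + 2*5*70 = -1618 + 700 = -918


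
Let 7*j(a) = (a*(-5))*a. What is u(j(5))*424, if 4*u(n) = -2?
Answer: -212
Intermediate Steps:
j(a) = -5*a**2/7 (j(a) = ((a*(-5))*a)/7 = ((-5*a)*a)/7 = (-5*a**2)/7 = -5*a**2/7)
u(n) = -1/2 (u(n) = (1/4)*(-2) = -1/2)
u(j(5))*424 = -1/2*424 = -212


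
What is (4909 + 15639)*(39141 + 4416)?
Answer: 895009236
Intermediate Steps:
(4909 + 15639)*(39141 + 4416) = 20548*43557 = 895009236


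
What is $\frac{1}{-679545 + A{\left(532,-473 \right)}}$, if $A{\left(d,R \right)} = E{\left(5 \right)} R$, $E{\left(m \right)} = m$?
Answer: $- \frac{1}{681910} \approx -1.4665 \cdot 10^{-6}$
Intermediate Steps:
$A{\left(d,R \right)} = 5 R$
$\frac{1}{-679545 + A{\left(532,-473 \right)}} = \frac{1}{-679545 + 5 \left(-473\right)} = \frac{1}{-679545 - 2365} = \frac{1}{-681910} = - \frac{1}{681910}$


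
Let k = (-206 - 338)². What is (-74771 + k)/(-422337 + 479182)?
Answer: 44233/11369 ≈ 3.8907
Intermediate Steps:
k = 295936 (k = (-544)² = 295936)
(-74771 + k)/(-422337 + 479182) = (-74771 + 295936)/(-422337 + 479182) = 221165/56845 = 221165*(1/56845) = 44233/11369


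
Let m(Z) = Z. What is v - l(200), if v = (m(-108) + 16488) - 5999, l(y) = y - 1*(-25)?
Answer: 10156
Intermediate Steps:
l(y) = 25 + y (l(y) = y + 25 = 25 + y)
v = 10381 (v = (-108 + 16488) - 5999 = 16380 - 5999 = 10381)
v - l(200) = 10381 - (25 + 200) = 10381 - 1*225 = 10381 - 225 = 10156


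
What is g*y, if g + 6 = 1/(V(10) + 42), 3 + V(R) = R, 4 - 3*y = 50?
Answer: 13478/147 ≈ 91.687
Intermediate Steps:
y = -46/3 (y = 4/3 - ⅓*50 = 4/3 - 50/3 = -46/3 ≈ -15.333)
V(R) = -3 + R
g = -293/49 (g = -6 + 1/((-3 + 10) + 42) = -6 + 1/(7 + 42) = -6 + 1/49 = -293/49 ≈ -5.9796)
g*y = -293/49*(-46/3) = 13478/147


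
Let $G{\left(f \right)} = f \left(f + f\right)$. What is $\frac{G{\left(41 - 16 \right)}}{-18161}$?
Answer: $- \frac{1250}{18161} \approx -0.068829$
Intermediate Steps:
$G{\left(f \right)} = 2 f^{2}$ ($G{\left(f \right)} = f 2 f = 2 f^{2}$)
$\frac{G{\left(41 - 16 \right)}}{-18161} = \frac{2 \left(41 - 16\right)^{2}}{-18161} = 2 \cdot 25^{2} \left(- \frac{1}{18161}\right) = 2 \cdot 625 \left(- \frac{1}{18161}\right) = 1250 \left(- \frac{1}{18161}\right) = - \frac{1250}{18161}$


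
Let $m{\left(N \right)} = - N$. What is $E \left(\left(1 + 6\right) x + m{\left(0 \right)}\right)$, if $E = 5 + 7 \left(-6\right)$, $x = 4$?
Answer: $-1036$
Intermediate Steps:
$E = -37$ ($E = 5 - 42 = -37$)
$E \left(\left(1 + 6\right) x + m{\left(0 \right)}\right) = - 37 \left(\left(1 + 6\right) 4 - 0\right) = - 37 \left(7 \cdot 4 + 0\right) = - 37 \left(28 + 0\right) = \left(-37\right) 28 = -1036$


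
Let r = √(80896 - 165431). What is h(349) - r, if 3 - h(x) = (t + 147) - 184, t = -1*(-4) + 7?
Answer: 29 - I*√84535 ≈ 29.0 - 290.75*I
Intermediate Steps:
r = I*√84535 (r = √(-84535) = I*√84535 ≈ 290.75*I)
t = 11 (t = 4 + 7 = 11)
h(x) = 29 (h(x) = 3 - ((11 + 147) - 184) = 3 - (158 - 184) = 3 - 1*(-26) = 3 + 26 = 29)
h(349) - r = 29 - I*√84535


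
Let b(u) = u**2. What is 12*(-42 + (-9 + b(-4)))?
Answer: -420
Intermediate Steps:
12*(-42 + (-9 + b(-4))) = 12*(-42 + (-9 + (-4)**2)) = 12*(-42 + (-9 + 16)) = 12*(-42 + 7) = 12*(-35) = -420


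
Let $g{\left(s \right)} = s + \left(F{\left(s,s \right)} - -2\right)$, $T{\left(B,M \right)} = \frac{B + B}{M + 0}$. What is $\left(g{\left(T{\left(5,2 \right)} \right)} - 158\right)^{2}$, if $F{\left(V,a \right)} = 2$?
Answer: $22201$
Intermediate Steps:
$T{\left(B,M \right)} = \frac{2 B}{M}$
$g{\left(s \right)} = 4 + s$ ($g{\left(s \right)} = s + \left(2 - -2\right) = s + \left(2 + 2\right) = s + 4 = 4 + s$)
$\left(g{\left(T{\left(5,2 \right)} \right)} - 158\right)^{2} = \left(\left(4 + 2 \cdot 5 \cdot \frac{1}{2}\right) - 158\right)^{2} = \left(\left(4 + 5\right) - 158\right)^{2} = \left(9 - 158\right)^{2} = \left(-149\right)^{2} = 22201$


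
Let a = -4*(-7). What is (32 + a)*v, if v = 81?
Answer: 4860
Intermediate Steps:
a = 28
(32 + a)*v = (32 + 28)*81 = 60*81 = 4860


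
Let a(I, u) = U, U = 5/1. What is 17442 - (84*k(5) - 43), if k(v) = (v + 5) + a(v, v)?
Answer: 16225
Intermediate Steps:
U = 5 (U = 5*1 = 5)
a(I, u) = 5
k(v) = 10 + v (k(v) = (v + 5) + 5 = (5 + v) + 5 = 10 + v)
17442 - (84*k(5) - 43) = 17442 - (84*(10 + 5) - 43) = 17442 - (84*15 - 43) = 17442 - (1260 - 43) = 17442 - 1*1217 = 17442 - 1217 = 16225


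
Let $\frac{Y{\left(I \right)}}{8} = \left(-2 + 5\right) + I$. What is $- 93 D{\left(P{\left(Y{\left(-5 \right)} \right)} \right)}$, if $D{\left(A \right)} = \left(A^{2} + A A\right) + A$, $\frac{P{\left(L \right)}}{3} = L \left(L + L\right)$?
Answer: $-438971904$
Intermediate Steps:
$Y{\left(I \right)} = 24 + 8 I$ ($Y{\left(I \right)} = 8 \left(\left(-2 + 5\right) + I\right) = 8 \left(3 + I\right) = 24 + 8 I$)
$P{\left(L \right)} = 6 L^{2}$ ($P{\left(L \right)} = 3 L \left(L + L\right) = 3 L 2 L = 3 \cdot 2 L^{2} = 6 L^{2}$)
$D{\left(A \right)} = A + 2 A^{2}$ ($D{\left(A \right)} = \left(A^{2} + A^{2}\right) + A = 2 A^{2} + A = A + 2 A^{2}$)
$- 93 D{\left(P{\left(Y{\left(-5 \right)} \right)} \right)} = - 93 \cdot 6 \left(24 + 8 \left(-5\right)\right)^{2} \left(1 + 2 \cdot 6 \left(24 + 8 \left(-5\right)\right)^{2}\right) = - 93 \cdot 6 \left(24 - 40\right)^{2} \left(1 + 2 \cdot 6 \left(24 - 40\right)^{2}\right) = - 93 \cdot 6 \left(-16\right)^{2} \left(1 + 2 \cdot 6 \left(-16\right)^{2}\right) = - 93 \cdot 6 \cdot 256 \left(1 + 2 \cdot 6 \cdot 256\right) = - 93 \cdot 1536 \left(1 + 2 \cdot 1536\right) = - 93 \cdot 1536 \left(1 + 3072\right) = - 93 \cdot 1536 \cdot 3073 = \left(-93\right) 4720128 = -438971904$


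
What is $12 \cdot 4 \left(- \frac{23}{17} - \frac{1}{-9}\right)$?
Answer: $- \frac{3040}{51} \approx -59.608$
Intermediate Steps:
$12 \cdot 4 \left(- \frac{23}{17} - \frac{1}{-9}\right) = 48 \left(\left(-23\right) \frac{1}{17} - - \frac{1}{9}\right) = 48 \left(- \frac{23}{17} + \frac{1}{9}\right) = 48 \left(- \frac{190}{153}\right) = - \frac{3040}{51}$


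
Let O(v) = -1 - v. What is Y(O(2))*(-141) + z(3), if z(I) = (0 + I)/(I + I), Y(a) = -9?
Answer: 2539/2 ≈ 1269.5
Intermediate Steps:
z(I) = 1/2 (z(I) = I/((2*I)) = I*(1/(2*I)) = 1/2)
Y(O(2))*(-141) + z(3) = -9*(-141) + 1/2 = 1269 + 1/2 = 2539/2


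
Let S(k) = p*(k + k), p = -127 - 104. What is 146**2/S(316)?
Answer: -5329/36498 ≈ -0.14601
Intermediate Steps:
p = -231
S(k) = -462*k (S(k) = -231*(k + k) = -462*k)
146**2/S(316) = 146**2/((-462*316)) = 21316/(-145992) = 21316*(-1/145992) = -5329/36498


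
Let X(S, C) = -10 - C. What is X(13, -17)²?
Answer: 49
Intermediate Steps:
X(13, -17)² = (-10 - 1*(-17))² = (-10 + 17)² = 7² = 49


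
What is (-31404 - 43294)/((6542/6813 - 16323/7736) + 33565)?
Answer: -3936985578864/1768995077233 ≈ -2.2255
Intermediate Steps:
(-31404 - 43294)/((6542/6813 - 16323/7736) + 33565) = -74698/((6542*(1/6813) - 16323*1/7736) + 33565) = -74698/((6542/6813 - 16323/7736) + 33565) = -74698/(-60599687/52705368 + 33565) = -74698/1768995077233/52705368 = -74698*52705368/1768995077233 = -3936985578864/1768995077233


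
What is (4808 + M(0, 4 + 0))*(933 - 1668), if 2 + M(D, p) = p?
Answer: -3535350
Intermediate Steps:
M(D, p) = -2 + p
(4808 + M(0, 4 + 0))*(933 - 1668) = (4808 + (-2 + (4 + 0)))*(933 - 1668) = (4808 + (-2 + 4))*(-735) = (4808 + 2)*(-735) = 4810*(-735) = -3535350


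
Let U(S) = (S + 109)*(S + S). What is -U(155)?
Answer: -81840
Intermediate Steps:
U(S) = 2*S*(109 + S) (U(S) = (109 + S)*(2*S) = 2*S*(109 + S))
-U(155) = -2*155*(109 + 155) = -2*155*264 = -1*81840 = -81840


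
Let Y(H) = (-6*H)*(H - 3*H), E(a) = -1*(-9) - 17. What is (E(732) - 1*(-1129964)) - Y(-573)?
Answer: -2809992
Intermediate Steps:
E(a) = -8 (E(a) = 9 - 17 = -8)
Y(H) = 12*H² (Y(H) = (-6*H)*(-2*H) = 12*H²)
(E(732) - 1*(-1129964)) - Y(-573) = (-8 - 1*(-1129964)) - 12*(-573)² = (-8 + 1129964) - 12*328329 = 1129956 - 1*3939948 = 1129956 - 3939948 = -2809992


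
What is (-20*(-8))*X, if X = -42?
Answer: -6720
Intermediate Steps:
(-20*(-8))*X = -20*(-8)*(-42) = 160*(-42) = -6720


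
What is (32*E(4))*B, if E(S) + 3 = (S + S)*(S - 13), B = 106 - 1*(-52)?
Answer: -379200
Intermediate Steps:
B = 158 (B = 106 + 52 = 158)
E(S) = -3 + 2*S*(-13 + S) (E(S) = -3 + (S + S)*(S - 13) = -3 + (2*S)*(-13 + S) = -3 + 2*S*(-13 + S))
(32*E(4))*B = (32*(-3 - 26*4 + 2*4**2))*158 = (32*(-3 - 104 + 2*16))*158 = (32*(-3 - 104 + 32))*158 = (32*(-75))*158 = -2400*158 = -379200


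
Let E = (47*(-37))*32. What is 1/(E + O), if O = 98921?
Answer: 1/43273 ≈ 2.3109e-5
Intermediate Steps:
E = -55648 (E = -1739*32 = -55648)
1/(E + O) = 1/(-55648 + 98921) = 1/43273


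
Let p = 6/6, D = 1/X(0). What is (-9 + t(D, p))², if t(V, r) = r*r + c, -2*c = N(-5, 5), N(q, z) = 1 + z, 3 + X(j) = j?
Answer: 121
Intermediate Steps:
X(j) = -3 + j
D = -⅓ (D = 1/(-3 + 0) = 1/(-3) = 1*(-⅓) = -⅓ ≈ -0.33333)
c = -3 (c = -(1 + 5)/2 = -½*6 = -3)
p = 1 (p = 6*(⅙) = 1)
t(V, r) = -3 + r² (t(V, r) = r*r - 3 = r² - 3 = -3 + r²)
(-9 + t(D, p))² = (-9 + (-3 + 1²))² = (-9 + (-3 + 1))² = (-9 - 2)² = (-11)² = 121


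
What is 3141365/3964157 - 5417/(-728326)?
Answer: 2309411643459/2887198611182 ≈ 0.79988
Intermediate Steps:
3141365/3964157 - 5417/(-728326) = 3141365*(1/3964157) - 5417*(-1/728326) = 3141365/3964157 + 5417/728326 = 2309411643459/2887198611182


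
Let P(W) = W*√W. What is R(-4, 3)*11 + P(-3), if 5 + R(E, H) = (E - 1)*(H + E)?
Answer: -3*I*√3 ≈ -5.1962*I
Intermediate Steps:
P(W) = W^(3/2)
R(E, H) = -5 + (-1 + E)*(E + H) (R(E, H) = -5 + (E - 1)*(H + E) = -5 + (-1 + E)*(E + H))
R(-4, 3)*11 + P(-3) = (-5 + (-4)² - 1*(-4) - 1*3 - 4*3)*11 + (-3)^(3/2) = (-5 + 16 + 4 - 3 - 12)*11 - 3*I*√3 = 0*11 - 3*I*√3 = 0 - 3*I*√3 = -3*I*√3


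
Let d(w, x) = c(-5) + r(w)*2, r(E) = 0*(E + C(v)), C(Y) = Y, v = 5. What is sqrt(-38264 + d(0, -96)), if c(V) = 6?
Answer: I*sqrt(38258) ≈ 195.6*I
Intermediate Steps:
r(E) = 0 (r(E) = 0*(E + 5) = 0*(5 + E) = 0)
d(w, x) = 6 (d(w, x) = 6 + 0*2 = 6 + 0 = 6)
sqrt(-38264 + d(0, -96)) = sqrt(-38264 + 6) = sqrt(-38258) = I*sqrt(38258)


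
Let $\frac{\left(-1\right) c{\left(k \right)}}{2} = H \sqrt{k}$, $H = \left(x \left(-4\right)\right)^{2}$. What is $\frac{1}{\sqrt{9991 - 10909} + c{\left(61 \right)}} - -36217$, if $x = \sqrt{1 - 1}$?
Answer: $36217 - \frac{i \sqrt{102}}{306} \approx 36217.0 - 0.033005 i$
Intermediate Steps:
$x = 0$ ($x = \sqrt{0} = 0$)
$H = 0$ ($H = \left(0 \left(-4\right)\right)^{2} = 0^{2} = 0$)
$c{\left(k \right)} = 0$ ($c{\left(k \right)} = - 2 \cdot 0 \sqrt{k} = \left(-2\right) 0 = 0$)
$\frac{1}{\sqrt{9991 - 10909} + c{\left(61 \right)}} - -36217 = \frac{1}{\sqrt{9991 - 10909} + 0} - -36217 = \frac{1}{\sqrt{-918} + 0} + 36217 = \frac{1}{3 i \sqrt{102} + 0} + 36217 = \frac{1}{3 i \sqrt{102}} + 36217 = - \frac{i \sqrt{102}}{306} + 36217 = 36217 - \frac{i \sqrt{102}}{306}$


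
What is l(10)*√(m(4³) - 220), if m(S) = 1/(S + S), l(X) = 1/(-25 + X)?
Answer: -I*√56318/240 ≈ -0.98881*I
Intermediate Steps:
m(S) = 1/(2*S)
l(10)*√(m(4³) - 220) = √(1/(2*(4³)) - 220)/(-25 + 10) = √((½)/64 - 220)/(-15) = -√((½)*(1/64) - 220)/15 = -√(1/128 - 220)/15 = -I*√56318/240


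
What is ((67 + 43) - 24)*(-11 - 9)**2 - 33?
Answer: 34367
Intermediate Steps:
((67 + 43) - 24)*(-11 - 9)**2 - 33 = (110 - 24)*(-20)**2 - 33 = 86*400 - 33 = 34400 - 33 = 34367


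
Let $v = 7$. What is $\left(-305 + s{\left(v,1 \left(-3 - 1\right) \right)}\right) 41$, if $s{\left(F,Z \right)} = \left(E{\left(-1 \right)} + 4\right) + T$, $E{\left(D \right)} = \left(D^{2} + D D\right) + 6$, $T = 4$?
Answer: $-11849$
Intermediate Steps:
$E{\left(D \right)} = 6 + 2 D^{2}$ ($E{\left(D \right)} = \left(D^{2} + D^{2}\right) + 6 = 2 D^{2} + 6 = 6 + 2 D^{2}$)
$s{\left(F,Z \right)} = 16$ ($s{\left(F,Z \right)} = \left(\left(6 + 2 \left(-1\right)^{2}\right) + 4\right) + 4 = \left(\left(6 + 2 \cdot 1\right) + 4\right) + 4 = \left(\left(6 + 2\right) + 4\right) + 4 = \left(8 + 4\right) + 4 = 12 + 4 = 16$)
$\left(-305 + s{\left(v,1 \left(-3 - 1\right) \right)}\right) 41 = \left(-305 + 16\right) 41 = \left(-289\right) 41 = -11849$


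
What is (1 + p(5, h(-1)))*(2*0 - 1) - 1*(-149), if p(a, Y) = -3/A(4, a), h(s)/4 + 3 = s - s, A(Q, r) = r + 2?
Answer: 1039/7 ≈ 148.43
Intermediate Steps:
A(Q, r) = 2 + r
h(s) = -12 (h(s) = -12 + 4*(s - s) = -12 + 4*0 = -12 + 0 = -12)
p(a, Y) = -3/(2 + a)
(1 + p(5, h(-1)))*(2*0 - 1) - 1*(-149) = (1 - 3/(2 + 5))*(2*0 - 1) - 1*(-149) = (1 - 3/7)*(0 - 1) + 149 = (1 - 3*⅐)*(-1) + 149 = (1 - 3/7)*(-1) + 149 = (4/7)*(-1) + 149 = -4/7 + 149 = 1039/7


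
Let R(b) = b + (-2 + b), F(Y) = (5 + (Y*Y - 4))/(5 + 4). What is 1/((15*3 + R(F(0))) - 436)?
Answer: -9/3535 ≈ -0.0025460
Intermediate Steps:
F(Y) = 1/9 + Y**2/9 (F(Y) = (5 + (Y**2 - 4))/9 = (5 + (-4 + Y**2))*(1/9) = (1 + Y**2)*(1/9) = 1/9 + Y**2/9)
R(b) = -2 + 2*b
1/((15*3 + R(F(0))) - 436) = 1/((15*3 + (-2 + 2*(1/9 + (1/9)*0**2))) - 436) = 1/((45 + (-2 + 2*(1/9 + (1/9)*0))) - 436) = 1/((45 + (-2 + 2*(1/9 + 0))) - 436) = 1/((45 + (-2 + 2*(1/9))) - 436) = 1/((45 + (-2 + 2/9)) - 436) = 1/((45 - 16/9) - 436) = 1/(389/9 - 436) = 1/(-3535/9) = -9/3535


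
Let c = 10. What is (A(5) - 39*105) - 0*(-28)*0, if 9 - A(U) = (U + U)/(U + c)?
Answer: -12260/3 ≈ -4086.7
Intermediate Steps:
A(U) = 9 - 2*U/(10 + U) (A(U) = 9 - (U + U)/(U + 10) = 9 - 2*U/(10 + U))
(A(5) - 39*105) - 0*(-28)*0 = ((90 + 7*5)/(10 + 5) - 39*105) - 0*(-28)*0 = ((90 + 35)/15 - 4095) - 0*0 = ((1/15)*125 - 4095) - 1*0 = (25/3 - 4095) + 0 = -12260/3 + 0 = -12260/3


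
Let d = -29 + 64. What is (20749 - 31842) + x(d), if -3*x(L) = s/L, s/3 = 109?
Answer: -388364/35 ≈ -11096.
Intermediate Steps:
s = 327 (s = 3*109 = 327)
d = 35
x(L) = -109/L
(20749 - 31842) + x(d) = (20749 - 31842) - 109/35 = -11093 - 109*1/35 = -11093 - 109/35 = -388364/35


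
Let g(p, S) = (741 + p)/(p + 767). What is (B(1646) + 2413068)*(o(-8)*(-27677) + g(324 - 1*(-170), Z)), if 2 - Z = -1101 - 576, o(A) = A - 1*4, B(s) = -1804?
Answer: 77681577609472/97 ≈ 8.0084e+11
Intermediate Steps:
o(A) = -4 + A (o(A) = A - 4 = -4 + A)
Z = 1679 (Z = 2 - (-1101 - 576) = 2 - 1*(-1677) = 2 + 1677 = 1679)
g(p, S) = (741 + p)/(767 + p)
(B(1646) + 2413068)*(o(-8)*(-27677) + g(324 - 1*(-170), Z)) = (-1804 + 2413068)*((-4 - 8)*(-27677) + (741 + (324 - 1*(-170)))/(767 + (324 - 1*(-170)))) = 2411264*(-12*(-27677) + (741 + (324 + 170))/(767 + (324 + 170))) = 2411264*(332124 + (741 + 494)/(767 + 494)) = 2411264*(332124 + 1235/1261) = 2411264*(332124 + (1/1261)*1235) = 2411264*(332124 + 95/97) = 2411264*(32216123/97) = 77681577609472/97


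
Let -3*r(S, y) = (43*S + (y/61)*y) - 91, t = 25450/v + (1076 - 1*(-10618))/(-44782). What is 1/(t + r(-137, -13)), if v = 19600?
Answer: 1606240776/3203026962461 ≈ 0.00050148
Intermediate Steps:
t = 9104995/8777272 (t = 25450/19600 + (1076 - 1*(-10618))/(-44782) = 25450*(1/19600) + (1076 + 10618)*(-1/44782) = 509/392 + 11694*(-1/44782) = 509/392 - 5847/22391 = 9104995/8777272 ≈ 1.0373)
r(S, y) = 91/3 - 43*S/3 - y²/183 (r(S, y) = -((43*S + (y/61)*y) - 91)/3 = -((43*S + y²/61) - 91)/3 = -(-91 + 43*S + y²/61)/3 = 91/3 - 43*S/3 - y²/183)
1/(t + r(-137, -13)) = 1/(9104995/8777272 + (91/3 - 43/3*(-137) - 1/183*(-13)²)) = 1/(9104995/8777272 + (91/3 + 5891/3 - 1/183*169)) = 1/(9104995/8777272 + (91/3 + 5891/3 - 169/183)) = 1/(9104995/8777272 + 364733/183) = 1/(3203026962461/1606240776) = 1606240776/3203026962461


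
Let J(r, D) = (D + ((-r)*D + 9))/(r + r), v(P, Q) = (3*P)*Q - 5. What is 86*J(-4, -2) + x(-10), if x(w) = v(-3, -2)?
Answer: 95/4 ≈ 23.750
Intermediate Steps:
v(P, Q) = -5 + 3*P*Q (v(P, Q) = 3*P*Q - 5 = -5 + 3*P*Q)
x(w) = 13 (x(w) = -5 + 3*(-3)*(-2) = -5 + 18 = 13)
J(r, D) = (9 + D - D*r)/(2*r) (J(r, D) = (D + (-D*r + 9))/((2*r)) = (D + (9 - D*r))*(1/(2*r)) = (9 + D - D*r)*(1/(2*r)) = (9 + D - D*r)/(2*r))
86*J(-4, -2) + x(-10) = 86*((½)*(9 - 2 - 1*(-2)*(-4))/(-4)) + 13 = 86*((½)*(-¼)*(9 - 2 - 8)) + 13 = 86*((½)*(-¼)*(-1)) + 13 = 86*(⅛) + 13 = 43/4 + 13 = 95/4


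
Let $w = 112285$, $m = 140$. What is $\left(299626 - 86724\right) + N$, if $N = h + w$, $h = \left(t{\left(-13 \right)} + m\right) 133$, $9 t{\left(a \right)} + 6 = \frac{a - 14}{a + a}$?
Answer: $\frac{26811227}{78} \approx 3.4373 \cdot 10^{5}$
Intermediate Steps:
$t{\left(a \right)} = - \frac{2}{3} + \frac{-14 + a}{18 a}$ ($t{\left(a \right)} = - \frac{2}{3} + \frac{\left(a - 14\right) \frac{1}{a + a}}{9} = - \frac{2}{3} + \frac{\left(-14 + a\right) \frac{1}{2 a}}{9} = - \frac{2}{3} + \frac{\frac{1}{2} \frac{1}{a} \left(-14 + a\right)}{9} = - \frac{2}{3} + \frac{-14 + a}{18 a}$)
$h = \frac{1446641}{78}$ ($h = \left(\frac{-14 - -143}{18 \left(-13\right)} + 140\right) 133 = \left(\frac{1}{18} \left(- \frac{1}{13}\right) \left(-14 + 143\right) + 140\right) 133 = \left(\frac{1}{18} \left(- \frac{1}{13}\right) 129 + 140\right) 133 = \left(- \frac{43}{78} + 140\right) 133 = \frac{10877}{78} \cdot 133 = \frac{1446641}{78} \approx 18547.0$)
$N = \frac{10204871}{78}$ ($N = \frac{1446641}{78} + 112285 = \frac{10204871}{78} \approx 1.3083 \cdot 10^{5}$)
$\left(299626 - 86724\right) + N = \left(299626 - 86724\right) + \frac{10204871}{78} = 212902 + \frac{10204871}{78} = \frac{26811227}{78}$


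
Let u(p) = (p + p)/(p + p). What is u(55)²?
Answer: 1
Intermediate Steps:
u(p) = 1 (u(p) = (2*p)/((2*p)) = (2*p)*(1/(2*p)) = 1)
u(55)² = 1² = 1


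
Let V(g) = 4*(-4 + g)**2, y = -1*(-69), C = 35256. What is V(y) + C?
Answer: 52156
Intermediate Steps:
y = 69
V(y) + C = 4*(-4 + 69)**2 + 35256 = 4*65**2 + 35256 = 4*4225 + 35256 = 16900 + 35256 = 52156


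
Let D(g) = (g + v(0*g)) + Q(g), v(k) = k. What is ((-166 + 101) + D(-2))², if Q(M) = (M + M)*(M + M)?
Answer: 2601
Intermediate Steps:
Q(M) = 4*M² (Q(M) = (2*M)*(2*M) = 4*M²)
D(g) = g + 4*g² (D(g) = (g + 0*g) + 4*g² = (g + 0) + 4*g² = g + 4*g²)
((-166 + 101) + D(-2))² = ((-166 + 101) - 2*(1 + 4*(-2)))² = (-65 - 2*(1 - 8))² = (-65 - 2*(-7))² = (-65 + 14)² = (-51)² = 2601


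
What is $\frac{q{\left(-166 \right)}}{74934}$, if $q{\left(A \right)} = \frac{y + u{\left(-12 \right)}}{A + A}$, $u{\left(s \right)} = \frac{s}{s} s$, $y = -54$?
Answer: $\frac{11}{4146348} \approx 2.6529 \cdot 10^{-6}$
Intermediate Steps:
$u{\left(s \right)} = s$ ($u{\left(s \right)} = 1 s = s$)
$q{\left(A \right)} = - \frac{33}{A}$ ($q{\left(A \right)} = \frac{-54 - 12}{A + A} = - \frac{66}{2 A} = - 66 \frac{1}{2 A} = - \frac{33}{A}$)
$\frac{q{\left(-166 \right)}}{74934} = \frac{\left(-33\right) \frac{1}{-166}}{74934} = \left(-33\right) \left(- \frac{1}{166}\right) \frac{1}{74934} = \frac{33}{166} \cdot \frac{1}{74934} = \frac{11}{4146348}$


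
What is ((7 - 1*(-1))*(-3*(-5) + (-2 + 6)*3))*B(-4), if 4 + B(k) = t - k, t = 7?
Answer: 1512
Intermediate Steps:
B(k) = 3 - k (B(k) = -4 + (7 - k) = 3 - k)
((7 - 1*(-1))*(-3*(-5) + (-2 + 6)*3))*B(-4) = ((7 - 1*(-1))*(-3*(-5) + (-2 + 6)*3))*(3 - 1*(-4)) = ((7 + 1)*(15 + 4*3))*(3 + 4) = (8*(15 + 12))*7 = (8*27)*7 = 216*7 = 1512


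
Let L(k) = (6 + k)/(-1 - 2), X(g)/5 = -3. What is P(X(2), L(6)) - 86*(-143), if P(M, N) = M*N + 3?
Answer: 12361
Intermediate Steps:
X(g) = -15 (X(g) = 5*(-3) = -15)
L(k) = -2 - k/3 (L(k) = (6 + k)/(-3) = (6 + k)*(-1/3) = -2 - k/3)
P(M, N) = 3 + M*N
P(X(2), L(6)) - 86*(-143) = (3 - 15*(-2 - 1/3*6)) - 86*(-143) = (3 - 15*(-2 - 2)) + 12298 = (3 - 15*(-4)) + 12298 = (3 + 60) + 12298 = 63 + 12298 = 12361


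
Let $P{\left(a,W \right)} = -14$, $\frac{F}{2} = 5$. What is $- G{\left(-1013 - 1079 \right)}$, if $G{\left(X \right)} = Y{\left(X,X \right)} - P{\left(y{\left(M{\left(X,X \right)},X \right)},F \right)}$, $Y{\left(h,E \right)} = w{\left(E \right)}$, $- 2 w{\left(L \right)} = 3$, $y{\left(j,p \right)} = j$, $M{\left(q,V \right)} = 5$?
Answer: $- \frac{25}{2} \approx -12.5$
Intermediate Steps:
$F = 10$ ($F = 2 \cdot 5 = 10$)
$w{\left(L \right)} = - \frac{3}{2}$ ($w{\left(L \right)} = \left(- \frac{1}{2}\right) 3 = - \frac{3}{2}$)
$Y{\left(h,E \right)} = - \frac{3}{2}$
$G{\left(X \right)} = \frac{25}{2}$ ($G{\left(X \right)} = - \frac{3}{2} - -14 = - \frac{3}{2} + 14 = \frac{25}{2}$)
$- G{\left(-1013 - 1079 \right)} = \left(-1\right) \frac{25}{2} = - \frac{25}{2}$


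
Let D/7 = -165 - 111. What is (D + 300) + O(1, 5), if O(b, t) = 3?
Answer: -1629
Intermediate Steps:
D = -1932 (D = 7*(-165 - 111) = 7*(-276) = -1932)
(D + 300) + O(1, 5) = (-1932 + 300) + 3 = -1632 + 3 = -1629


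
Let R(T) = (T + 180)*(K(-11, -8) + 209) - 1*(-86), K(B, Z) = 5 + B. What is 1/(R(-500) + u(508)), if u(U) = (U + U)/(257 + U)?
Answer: -765/49627594 ≈ -1.5415e-5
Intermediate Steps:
R(T) = 36626 + 203*T (R(T) = (T + 180)*((5 - 11) + 209) - 1*(-86) = (180 + T)*(-6 + 209) + 86 = (180 + T)*203 + 86 = (36540 + 203*T) + 86 = 36626 + 203*T)
u(U) = 2*U/(257 + U) (u(U) = (2*U)/(257 + U) = 2*U/(257 + U))
1/(R(-500) + u(508)) = 1/((36626 + 203*(-500)) + 2*508/(257 + 508)) = 1/((36626 - 101500) + 2*508/765) = 1/(-64874 + 2*508*(1/765)) = 1/(-64874 + 1016/765) = 1/(-49627594/765) = -765/49627594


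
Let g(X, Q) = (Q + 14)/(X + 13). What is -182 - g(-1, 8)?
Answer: -1103/6 ≈ -183.83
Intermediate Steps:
g(X, Q) = (14 + Q)/(13 + X)
-182 - g(-1, 8) = -182 - (14 + 8)/(13 - 1) = -182 - 22/12 = -182 - 1*11/6 = -182 - 11/6 = -1103/6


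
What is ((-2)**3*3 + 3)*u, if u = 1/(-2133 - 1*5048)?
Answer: 21/7181 ≈ 0.0029244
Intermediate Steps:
u = -1/7181 (u = 1/(-2133 - 5048) = 1/(-7181) = -1/7181 ≈ -0.00013926)
((-2)**3*3 + 3)*u = ((-2)**3*3 + 3)*(-1/7181) = (-8*3 + 3)*(-1/7181) = (-24 + 3)*(-1/7181) = -21*(-1/7181) = 21/7181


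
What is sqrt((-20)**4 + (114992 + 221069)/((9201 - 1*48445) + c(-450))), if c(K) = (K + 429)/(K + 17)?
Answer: sqrt(127970771899225677)/894349 ≈ 399.99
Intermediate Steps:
c(K) = (429 + K)/(17 + K)
sqrt((-20)**4 + (114992 + 221069)/((9201 - 1*48445) + c(-450))) = sqrt((-20)**4 + (114992 + 221069)/((9201 - 1*48445) + (429 - 450)/(17 - 450))) = sqrt(160000 + 336061/((9201 - 48445) - 21/(-433))) = sqrt(160000 + 336061/(-39244 - 1/433*(-21))) = sqrt(160000 + 336061/(-39244 + 21/433)) = sqrt(160000 + 336061/(-16992631/433)) = sqrt(160000 + 336061*(-433/16992631)) = sqrt(160000 - 145514413/16992631) = sqrt(2718675445587/16992631) = sqrt(127970771899225677)/894349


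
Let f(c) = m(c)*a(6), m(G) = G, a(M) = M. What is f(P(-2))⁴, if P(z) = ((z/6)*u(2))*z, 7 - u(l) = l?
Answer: 160000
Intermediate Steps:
u(l) = 7 - l
P(z) = 5*z²/6 (P(z) = ((z/6)*(7 - 1*2))*z = ((z*(⅙))*(7 - 2))*z = ((z/6)*5)*z = (5*z/6)*z = 5*z²/6)
f(c) = 6*c (f(c) = c*6 = 6*c)
f(P(-2))⁴ = (6*((⅚)*(-2)²))⁴ = (6*((⅚)*4))⁴ = (6*(10/3))⁴ = 20⁴ = 160000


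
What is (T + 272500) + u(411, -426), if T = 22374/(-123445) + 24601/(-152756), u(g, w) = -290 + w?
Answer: 5125014763292091/18856964420 ≈ 2.7178e+5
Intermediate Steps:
T = -6454633189/18856964420 (T = 22374*(-1/123445) + 24601*(-1/152756) = -22374/123445 - 24601/152756 = -6454633189/18856964420 ≈ -0.34229)
(T + 272500) + u(411, -426) = (-6454633189/18856964420 + 272500) + (-290 - 426) = 5138516349816811/18856964420 - 716 = 5125014763292091/18856964420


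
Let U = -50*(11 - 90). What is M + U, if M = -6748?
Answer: -2798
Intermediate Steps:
U = 3950 (U = -50*(-79) = 3950)
M + U = -6748 + 3950 = -2798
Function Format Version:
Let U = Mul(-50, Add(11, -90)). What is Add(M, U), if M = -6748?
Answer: -2798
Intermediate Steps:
U = 3950 (U = Mul(-50, -79) = 3950)
Add(M, U) = Add(-6748, 3950) = -2798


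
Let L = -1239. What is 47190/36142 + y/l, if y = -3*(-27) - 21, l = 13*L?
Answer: 126320135/97023199 ≈ 1.3020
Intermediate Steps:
l = -16107 (l = 13*(-1239) = -16107)
y = 60 (y = 81 - 21 = 60)
47190/36142 + y/l = 47190/36142 + 60/(-16107) = 47190*(1/36142) + 60*(-1/16107) = 23595/18071 - 20/5369 = 126320135/97023199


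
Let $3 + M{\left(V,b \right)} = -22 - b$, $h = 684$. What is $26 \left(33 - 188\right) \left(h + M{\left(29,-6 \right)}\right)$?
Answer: $-2679950$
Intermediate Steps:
$M{\left(V,b \right)} = -25 - b$ ($M{\left(V,b \right)} = -3 - \left(22 + b\right) = -25 - b$)
$26 \left(33 - 188\right) \left(h + M{\left(29,-6 \right)}\right) = 26 \left(33 - 188\right) \left(684 - 19\right) = 26 \left(- 155 \left(684 + \left(-25 + 6\right)\right)\right) = 26 \left(- 155 \left(684 - 19\right)\right) = 26 \left(\left(-155\right) 665\right) = 26 \left(-103075\right) = -2679950$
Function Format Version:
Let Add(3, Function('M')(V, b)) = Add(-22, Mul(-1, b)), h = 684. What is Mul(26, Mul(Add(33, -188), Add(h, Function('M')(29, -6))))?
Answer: -2679950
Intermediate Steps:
Function('M')(V, b) = Add(-25, Mul(-1, b)) (Function('M')(V, b) = Add(-3, Add(-22, Mul(-1, b))) = Add(-25, Mul(-1, b)))
Mul(26, Mul(Add(33, -188), Add(h, Function('M')(29, -6)))) = Mul(26, Mul(Add(33, -188), Add(684, Add(-25, Mul(-1, -6))))) = Mul(26, Mul(-155, Add(684, Add(-25, 6)))) = Mul(26, Mul(-155, Add(684, -19))) = Mul(26, Mul(-155, 665)) = Mul(26, -103075) = -2679950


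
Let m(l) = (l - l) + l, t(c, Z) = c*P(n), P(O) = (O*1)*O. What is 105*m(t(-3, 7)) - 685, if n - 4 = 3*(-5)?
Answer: -38800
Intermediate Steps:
n = -11 (n = 4 + 3*(-5) = 4 - 15 = -11)
P(O) = O² (P(O) = O*O = O²)
t(c, Z) = 121*c (t(c, Z) = c*(-11)² = c*121 = 121*c)
m(l) = l (m(l) = 0 + l = l)
105*m(t(-3, 7)) - 685 = 105*(121*(-3)) - 685 = 105*(-363) - 685 = -38115 - 685 = -38800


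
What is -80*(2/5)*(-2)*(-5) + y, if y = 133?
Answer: -187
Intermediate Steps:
-80*(2/5)*(-2)*(-5) + y = -80*(2/5)*(-2)*(-5) + 133 = -80*(2*(⅕))*(-2)*(-5) + 133 = -80*(⅖)*(-2)*(-5) + 133 = -(-64)*(-5) + 133 = -80*4 + 133 = -320 + 133 = -187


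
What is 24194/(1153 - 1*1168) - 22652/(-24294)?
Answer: -97904876/60735 ≈ -1612.0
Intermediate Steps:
24194/(1153 - 1*1168) - 22652/(-24294) = 24194/(1153 - 1168) - 22652*(-1/24294) = 24194/(-15) + 11326/12147 = 24194*(-1/15) + 11326/12147 = -24194/15 + 11326/12147 = -97904876/60735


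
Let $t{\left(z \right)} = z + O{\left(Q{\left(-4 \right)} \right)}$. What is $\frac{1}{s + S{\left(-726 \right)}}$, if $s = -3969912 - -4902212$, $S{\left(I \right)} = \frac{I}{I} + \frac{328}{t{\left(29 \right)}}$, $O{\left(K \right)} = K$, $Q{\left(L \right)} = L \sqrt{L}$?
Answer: $\frac{843741917}{786630301115713} - \frac{2624 i}{786630301115713} \approx 1.0726 \cdot 10^{-6} - 3.3357 \cdot 10^{-12} i$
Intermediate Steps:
$Q{\left(L \right)} = L^{\frac{3}{2}}$
$t{\left(z \right)} = z - 8 i$ ($t{\left(z \right)} = z + \left(-4\right)^{\frac{3}{2}} = z - 8 i$)
$S{\left(I \right)} = 1 + \frac{328 \left(29 + 8 i\right)}{905}$ ($S{\left(I \right)} = \frac{I}{I} + \frac{328}{29 - 8 i} = 1 + 328 \frac{29 + 8 i}{905} = 1 + \frac{328 \left(29 + 8 i\right)}{905}$)
$s = 932300$ ($s = -3969912 + 4902212 = 932300$)
$\frac{1}{s + S{\left(-726 \right)}} = \frac{1}{932300 + \left(\frac{10417}{905} + \frac{2624 i}{905}\right)} = \frac{1}{\frac{843741917}{905} + \frac{2624 i}{905}} = \frac{905 \left(\frac{843741917}{905} - \frac{2624 i}{905}\right)}{786630301115713}$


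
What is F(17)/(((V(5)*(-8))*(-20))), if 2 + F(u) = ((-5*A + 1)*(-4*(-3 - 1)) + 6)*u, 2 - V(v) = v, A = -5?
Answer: -1793/120 ≈ -14.942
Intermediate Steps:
V(v) = 2 - v
F(u) = -2 + 422*u (F(u) = -2 + ((-5*(-5) + 1)*(-4*(-3 - 1)) + 6)*u = -2 + ((25 + 1)*(-4*(-4)) + 6)*u = -2 + (26*16 + 6)*u = -2 + (416 + 6)*u = -2 + 422*u)
F(17)/(((V(5)*(-8))*(-20))) = (-2 + 422*17)/((((2 - 1*5)*(-8))*(-20))) = (-2 + 7174)/((((2 - 5)*(-8))*(-20))) = 7172/((-3*(-8)*(-20))) = 7172/((24*(-20))) = 7172/(-480) = 7172*(-1/480) = -1793/120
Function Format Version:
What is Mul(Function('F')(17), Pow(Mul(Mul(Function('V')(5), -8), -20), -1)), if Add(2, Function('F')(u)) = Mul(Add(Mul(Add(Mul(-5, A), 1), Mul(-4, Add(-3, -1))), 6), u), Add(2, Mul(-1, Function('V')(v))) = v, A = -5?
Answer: Rational(-1793, 120) ≈ -14.942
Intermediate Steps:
Function('V')(v) = Add(2, Mul(-1, v))
Function('F')(u) = Add(-2, Mul(422, u)) (Function('F')(u) = Add(-2, Mul(Add(Mul(Add(Mul(-5, -5), 1), Mul(-4, Add(-3, -1))), 6), u)) = Add(-2, Mul(Add(Mul(Add(25, 1), Mul(-4, -4)), 6), u)) = Add(-2, Mul(Add(Mul(26, 16), 6), u)) = Add(-2, Mul(Add(416, 6), u)) = Add(-2, Mul(422, u)))
Mul(Function('F')(17), Pow(Mul(Mul(Function('V')(5), -8), -20), -1)) = Mul(Add(-2, Mul(422, 17)), Pow(Mul(Mul(Add(2, Mul(-1, 5)), -8), -20), -1)) = Mul(Add(-2, 7174), Pow(Mul(Mul(Add(2, -5), -8), -20), -1)) = Mul(7172, Pow(Mul(Mul(-3, -8), -20), -1)) = Mul(7172, Pow(Mul(24, -20), -1)) = Mul(7172, Pow(-480, -1)) = Mul(7172, Rational(-1, 480)) = Rational(-1793, 120)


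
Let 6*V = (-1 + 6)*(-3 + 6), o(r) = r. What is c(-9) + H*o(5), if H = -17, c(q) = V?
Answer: -165/2 ≈ -82.500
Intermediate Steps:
V = 5/2 (V = ((-1 + 6)*(-3 + 6))/6 = (5*3)/6 = (1/6)*15 = 5/2 ≈ 2.5000)
c(q) = 5/2
c(-9) + H*o(5) = 5/2 - 17*5 = 5/2 - 85 = -165/2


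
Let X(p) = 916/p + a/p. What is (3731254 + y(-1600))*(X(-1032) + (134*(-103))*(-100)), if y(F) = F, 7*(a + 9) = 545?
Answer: 3098894264695377/602 ≈ 5.1477e+12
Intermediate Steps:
a = 482/7 (a = -9 + (1/7)*545 = -9 + 545/7 = 482/7 ≈ 68.857)
X(p) = 6894/(7*p) (X(p) = 916/p + 482/(7*p) = 6894/(7*p))
(3731254 + y(-1600))*(X(-1032) + (134*(-103))*(-100)) = (3731254 - 1600)*((6894/7)/(-1032) + (134*(-103))*(-100)) = 3729654*((6894/7)*(-1/1032) - 13802*(-100)) = 3729654*(-1149/1204 + 1380200) = 3729654*(1661759651/1204) = 3098894264695377/602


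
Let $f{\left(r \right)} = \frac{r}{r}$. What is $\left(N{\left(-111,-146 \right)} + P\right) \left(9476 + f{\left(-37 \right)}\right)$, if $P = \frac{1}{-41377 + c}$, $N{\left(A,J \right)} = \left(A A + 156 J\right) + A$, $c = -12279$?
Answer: $- \frac{5372788947669}{53656} \approx -1.0013 \cdot 10^{8}$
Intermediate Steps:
$f{\left(r \right)} = 1$
$N{\left(A,J \right)} = A + A^{2} + 156 J$ ($N{\left(A,J \right)} = \left(A^{2} + 156 J\right) + A = A + A^{2} + 156 J$)
$P = - \frac{1}{53656}$ ($P = \frac{1}{-41377 - 12279} = \frac{1}{-53656} = - \frac{1}{53656} \approx -1.8637 \cdot 10^{-5}$)
$\left(N{\left(-111,-146 \right)} + P\right) \left(9476 + f{\left(-37 \right)}\right) = \left(\left(-111 + \left(-111\right)^{2} + 156 \left(-146\right)\right) - \frac{1}{53656}\right) \left(9476 + 1\right) = \left(\left(-111 + 12321 - 22776\right) - \frac{1}{53656}\right) 9477 = \left(-10566 - \frac{1}{53656}\right) 9477 = \left(- \frac{566929297}{53656}\right) 9477 = - \frac{5372788947669}{53656}$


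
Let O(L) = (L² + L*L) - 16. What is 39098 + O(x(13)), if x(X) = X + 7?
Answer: 39882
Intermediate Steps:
x(X) = 7 + X
O(L) = -16 + 2*L² (O(L) = (L² + L²) - 16 = 2*L² - 16 = -16 + 2*L²)
39098 + O(x(13)) = 39098 + (-16 + 2*(7 + 13)²) = 39098 + (-16 + 2*20²) = 39098 + (-16 + 2*400) = 39098 + (-16 + 800) = 39098 + 784 = 39882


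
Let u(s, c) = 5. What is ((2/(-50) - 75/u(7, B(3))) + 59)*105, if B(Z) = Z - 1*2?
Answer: 23079/5 ≈ 4615.8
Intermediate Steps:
B(Z) = -2 + Z (B(Z) = Z - 2 = -2 + Z)
((2/(-50) - 75/u(7, B(3))) + 59)*105 = ((2/(-50) - 75/5) + 59)*105 = ((2*(-1/50) - 75*⅕) + 59)*105 = ((-1/25 - 15) + 59)*105 = (-376/25 + 59)*105 = (1099/25)*105 = 23079/5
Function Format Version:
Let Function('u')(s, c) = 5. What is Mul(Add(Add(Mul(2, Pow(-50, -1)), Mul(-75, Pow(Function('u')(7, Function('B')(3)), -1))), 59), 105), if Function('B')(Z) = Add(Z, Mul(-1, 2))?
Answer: Rational(23079, 5) ≈ 4615.8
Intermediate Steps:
Function('B')(Z) = Add(-2, Z) (Function('B')(Z) = Add(Z, -2) = Add(-2, Z))
Mul(Add(Add(Mul(2, Pow(-50, -1)), Mul(-75, Pow(Function('u')(7, Function('B')(3)), -1))), 59), 105) = Mul(Add(Add(Mul(2, Pow(-50, -1)), Mul(-75, Pow(5, -1))), 59), 105) = Mul(Add(Add(Mul(2, Rational(-1, 50)), Mul(-75, Rational(1, 5))), 59), 105) = Mul(Add(Add(Rational(-1, 25), -15), 59), 105) = Mul(Add(Rational(-376, 25), 59), 105) = Mul(Rational(1099, 25), 105) = Rational(23079, 5)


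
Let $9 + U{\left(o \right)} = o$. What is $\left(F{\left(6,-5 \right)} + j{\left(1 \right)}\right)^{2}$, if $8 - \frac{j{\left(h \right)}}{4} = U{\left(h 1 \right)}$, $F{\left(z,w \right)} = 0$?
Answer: $4096$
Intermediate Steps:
$U{\left(o \right)} = -9 + o$
$j{\left(h \right)} = 68 - 4 h$ ($j{\left(h \right)} = 32 - 4 \left(-9 + h 1\right) = 32 - 4 \left(-9 + h\right) = 32 - \left(-36 + 4 h\right) = 68 - 4 h$)
$\left(F{\left(6,-5 \right)} + j{\left(1 \right)}\right)^{2} = \left(0 + \left(68 - 4\right)\right)^{2} = \left(0 + 64\right)^{2} = 64^{2} = 4096$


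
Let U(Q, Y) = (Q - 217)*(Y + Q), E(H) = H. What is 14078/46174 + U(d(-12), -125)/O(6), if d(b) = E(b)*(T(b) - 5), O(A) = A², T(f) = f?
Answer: -23456945/831132 ≈ -28.223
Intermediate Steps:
d(b) = b*(-5 + b) (d(b) = b*(b - 5) = b*(-5 + b))
U(Q, Y) = (-217 + Q)*(Q + Y)
14078/46174 + U(d(-12), -125)/O(6) = 14078/46174 + ((-12*(-5 - 12))² - (-2604)*(-5 - 12) - 217*(-125) - 12*(-5 - 12)*(-125))/(6²) = 14078*(1/46174) + ((-12*(-17))² - (-2604)*(-17) + 27125 - 12*(-17)*(-125))/36 = 7039/23087 + (204² - 217*204 + 27125 + 204*(-125))*(1/36) = 7039/23087 + (41616 - 44268 + 27125 - 25500)*(1/36) = 7039/23087 - 1027*1/36 = 7039/23087 - 1027/36 = -23456945/831132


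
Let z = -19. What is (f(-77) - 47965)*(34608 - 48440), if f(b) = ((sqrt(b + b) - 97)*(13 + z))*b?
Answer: 1283319128 - 6390384*I*sqrt(154) ≈ 1.2833e+9 - 7.9303e+7*I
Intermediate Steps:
f(b) = b*(582 - 6*sqrt(2)*sqrt(b)) (f(b) = ((sqrt(b + b) - 97)*(13 - 19))*b = ((sqrt(2*b) - 97)*(-6))*b = ((sqrt(2)*sqrt(b) - 97)*(-6))*b = ((-97 + sqrt(2)*sqrt(b))*(-6))*b = (582 - 6*sqrt(2)*sqrt(b))*b = b*(582 - 6*sqrt(2)*sqrt(b)))
(f(-77) - 47965)*(34608 - 48440) = ((582*(-77) - 6*sqrt(2)*(-77)**(3/2)) - 47965)*(34608 - 48440) = ((-44814 - 6*sqrt(2)*(-77*I*sqrt(77))) - 47965)*(-13832) = ((-44814 + 462*I*sqrt(154)) - 47965)*(-13832) = (-92779 + 462*I*sqrt(154))*(-13832) = 1283319128 - 6390384*I*sqrt(154)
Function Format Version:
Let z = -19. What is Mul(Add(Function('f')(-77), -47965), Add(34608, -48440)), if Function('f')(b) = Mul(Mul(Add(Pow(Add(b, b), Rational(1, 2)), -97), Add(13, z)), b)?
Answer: Add(1283319128, Mul(-6390384, I, Pow(154, Rational(1, 2)))) ≈ Add(1.2833e+9, Mul(-7.9303e+7, I))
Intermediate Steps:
Function('f')(b) = Mul(b, Add(582, Mul(-6, Pow(2, Rational(1, 2)), Pow(b, Rational(1, 2))))) (Function('f')(b) = Mul(Mul(Add(Pow(Add(b, b), Rational(1, 2)), -97), Add(13, -19)), b) = Mul(Mul(Add(Pow(Mul(2, b), Rational(1, 2)), -97), -6), b) = Mul(Mul(Add(Mul(Pow(2, Rational(1, 2)), Pow(b, Rational(1, 2))), -97), -6), b) = Mul(Mul(Add(-97, Mul(Pow(2, Rational(1, 2)), Pow(b, Rational(1, 2)))), -6), b) = Mul(Add(582, Mul(-6, Pow(2, Rational(1, 2)), Pow(b, Rational(1, 2)))), b) = Mul(b, Add(582, Mul(-6, Pow(2, Rational(1, 2)), Pow(b, Rational(1, 2))))))
Mul(Add(Function('f')(-77), -47965), Add(34608, -48440)) = Mul(Add(Add(Mul(582, -77), Mul(-6, Pow(2, Rational(1, 2)), Pow(-77, Rational(3, 2)))), -47965), Add(34608, -48440)) = Mul(Add(Add(-44814, Mul(-6, Pow(2, Rational(1, 2)), Mul(-77, I, Pow(77, Rational(1, 2))))), -47965), -13832) = Mul(Add(Add(-44814, Mul(462, I, Pow(154, Rational(1, 2)))), -47965), -13832) = Mul(Add(-92779, Mul(462, I, Pow(154, Rational(1, 2)))), -13832) = Add(1283319128, Mul(-6390384, I, Pow(154, Rational(1, 2))))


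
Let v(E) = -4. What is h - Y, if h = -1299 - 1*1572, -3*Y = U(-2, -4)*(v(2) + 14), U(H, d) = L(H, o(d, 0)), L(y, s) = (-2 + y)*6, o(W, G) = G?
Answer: -2951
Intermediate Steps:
L(y, s) = -12 + 6*y
U(H, d) = -12 + 6*H
Y = 80 (Y = -(-12 + 6*(-2))*(-4 + 14)/3 = -(-12 - 12)*10/3 = -(-8)*10 = -1/3*(-240) = 80)
h = -2871 (h = -1299 - 1572 = -2871)
h - Y = -2871 - 1*80 = -2871 - 80 = -2951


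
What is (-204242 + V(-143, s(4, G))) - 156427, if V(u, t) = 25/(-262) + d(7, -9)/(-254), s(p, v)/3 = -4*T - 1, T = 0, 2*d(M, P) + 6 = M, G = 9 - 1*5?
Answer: -24001807093/66548 ≈ -3.6067e+5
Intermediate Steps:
G = 4 (G = 9 - 5 = 4)
d(M, P) = -3 + M/2
s(p, v) = -3 (s(p, v) = 3*(-4*0 - 1) = 3*(0 - 1) = 3*(-1) = -3)
V(u, t) = -6481/66548 (V(u, t) = 25/(-262) + (-3 + (½)*7)/(-254) = 25*(-1/262) + (-3 + 7/2)*(-1/254) = -25/262 + (½)*(-1/254) = -25/262 - 1/508 = -6481/66548)
(-204242 + V(-143, s(4, G))) - 156427 = (-204242 - 6481/66548) - 156427 = -13591903097/66548 - 156427 = -24001807093/66548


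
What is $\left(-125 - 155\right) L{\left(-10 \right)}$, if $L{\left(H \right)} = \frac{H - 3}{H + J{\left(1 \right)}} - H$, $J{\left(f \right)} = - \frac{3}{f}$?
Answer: $-3080$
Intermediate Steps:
$L{\left(H \right)} = 1 - H$ ($L{\left(H \right)} = \frac{H - 3}{H - \frac{3}{1}} - H = \frac{-3 + H}{H - 3} - H = \frac{-3 + H}{-3 + H} - H = 1 - H$)
$\left(-125 - 155\right) L{\left(-10 \right)} = \left(-125 - 155\right) \left(1 - -10\right) = - 280 \left(1 + 10\right) = \left(-280\right) 11 = -3080$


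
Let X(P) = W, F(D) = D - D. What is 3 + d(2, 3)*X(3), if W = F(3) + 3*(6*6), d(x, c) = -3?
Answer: -321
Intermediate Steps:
F(D) = 0
W = 108 (W = 0 + 3*(6*6) = 0 + 3*36 = 0 + 108 = 108)
X(P) = 108
3 + d(2, 3)*X(3) = 3 - 3*108 = 3 - 324 = -321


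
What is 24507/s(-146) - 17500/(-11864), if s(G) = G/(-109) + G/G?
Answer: 2641360561/252110 ≈ 10477.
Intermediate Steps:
s(G) = 1 - G/109 (s(G) = G*(-1/109) + 1 = -G/109 + 1 = 1 - G/109)
24507/s(-146) - 17500/(-11864) = 24507/(1 - 1/109*(-146)) - 17500/(-11864) = 24507/(1 + 146/109) - 17500*(-1/11864) = 24507/(255/109) + 4375/2966 = 24507*(109/255) + 4375/2966 = 890421/85 + 4375/2966 = 2641360561/252110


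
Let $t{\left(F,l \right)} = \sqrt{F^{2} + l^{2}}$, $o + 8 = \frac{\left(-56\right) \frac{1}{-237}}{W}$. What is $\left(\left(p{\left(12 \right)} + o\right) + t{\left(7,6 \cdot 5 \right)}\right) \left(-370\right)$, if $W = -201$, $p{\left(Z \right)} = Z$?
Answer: $- \frac{70482040}{47637} - 370 \sqrt{949} \approx -12878.0$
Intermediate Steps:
$o = - \frac{381152}{47637}$ ($o = -8 + \frac{\left(-56\right) \frac{1}{-237}}{-201} = -8 + \left(-56\right) \left(- \frac{1}{237}\right) \left(- \frac{1}{201}\right) = -8 + \frac{56}{237} \left(- \frac{1}{201}\right) = -8 - \frac{56}{47637} = - \frac{381152}{47637} \approx -8.0012$)
$\left(\left(p{\left(12 \right)} + o\right) + t{\left(7,6 \cdot 5 \right)}\right) \left(-370\right) = \left(\left(12 - \frac{381152}{47637}\right) + \sqrt{7^{2} + \left(6 \cdot 5\right)^{2}}\right) \left(-370\right) = \left(\frac{190492}{47637} + \sqrt{49 + 30^{2}}\right) \left(-370\right) = \left(\frac{190492}{47637} + \sqrt{49 + 900}\right) \left(-370\right) = \left(\frac{190492}{47637} + \sqrt{949}\right) \left(-370\right) = - \frac{70482040}{47637} - 370 \sqrt{949}$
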